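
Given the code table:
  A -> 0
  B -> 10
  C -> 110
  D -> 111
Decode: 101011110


Decoding:
10 -> B
10 -> B
111 -> D
10 -> B


Result: BBDB


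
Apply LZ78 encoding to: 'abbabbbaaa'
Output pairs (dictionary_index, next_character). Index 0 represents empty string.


LZ78 encoding steps:
Dictionary: {0: ''}
Step 1: w='' (idx 0), next='a' -> output (0, 'a'), add 'a' as idx 1
Step 2: w='' (idx 0), next='b' -> output (0, 'b'), add 'b' as idx 2
Step 3: w='b' (idx 2), next='a' -> output (2, 'a'), add 'ba' as idx 3
Step 4: w='b' (idx 2), next='b' -> output (2, 'b'), add 'bb' as idx 4
Step 5: w='ba' (idx 3), next='a' -> output (3, 'a'), add 'baa' as idx 5
Step 6: w='a' (idx 1), end of input -> output (1, '')


Encoded: [(0, 'a'), (0, 'b'), (2, 'a'), (2, 'b'), (3, 'a'), (1, '')]


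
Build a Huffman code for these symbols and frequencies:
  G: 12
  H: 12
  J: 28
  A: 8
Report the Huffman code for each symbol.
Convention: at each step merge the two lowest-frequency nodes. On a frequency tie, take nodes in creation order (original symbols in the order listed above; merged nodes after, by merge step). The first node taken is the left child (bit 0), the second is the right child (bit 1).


Huffman tree construction:
Step 1: Merge A(8) + G(12) = 20
Step 2: Merge H(12) + (A+G)(20) = 32
Step 3: Merge J(28) + (H+(A+G))(32) = 60
Read each symbol's code off the tree from the root (left child = 0, right child = 1).

Codes:
  G: 111 (length 3)
  H: 10 (length 2)
  J: 0 (length 1)
  A: 110 (length 3)
Average code length: 112/60 = 1.8667 bits/symbol


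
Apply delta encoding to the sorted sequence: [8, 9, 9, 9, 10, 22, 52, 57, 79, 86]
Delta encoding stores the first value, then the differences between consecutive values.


First value: 8
Deltas:
  9 - 8 = 1
  9 - 9 = 0
  9 - 9 = 0
  10 - 9 = 1
  22 - 10 = 12
  52 - 22 = 30
  57 - 52 = 5
  79 - 57 = 22
  86 - 79 = 7


Delta encoded: [8, 1, 0, 0, 1, 12, 30, 5, 22, 7]


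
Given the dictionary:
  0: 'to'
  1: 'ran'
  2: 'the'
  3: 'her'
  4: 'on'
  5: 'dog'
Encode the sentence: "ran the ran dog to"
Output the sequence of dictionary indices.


Look up each word in the dictionary:
  'ran' -> 1
  'the' -> 2
  'ran' -> 1
  'dog' -> 5
  'to' -> 0

Encoded: [1, 2, 1, 5, 0]


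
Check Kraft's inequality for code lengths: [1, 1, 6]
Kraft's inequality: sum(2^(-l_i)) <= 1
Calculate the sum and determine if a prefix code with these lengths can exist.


Sum = 2^(-1) + 2^(-1) + 2^(-6)
    = 0.5 + 0.5 + 0.015625
    = 65/64 = 1.015625
Since 1.015625 > 1, Kraft's inequality is NOT satisfied.
A prefix code with these lengths CANNOT exist.

Kraft sum = 1.015625. Not satisfied.


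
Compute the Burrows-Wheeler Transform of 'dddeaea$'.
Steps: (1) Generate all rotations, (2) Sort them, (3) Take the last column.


Rotations (sorted):
  0: $dddeaea -> last char: a
  1: a$dddeae -> last char: e
  2: aea$ddde -> last char: e
  3: dddeaea$ -> last char: $
  4: ddeaea$d -> last char: d
  5: deaea$dd -> last char: d
  6: ea$dddea -> last char: a
  7: eaea$ddd -> last char: d


BWT = aee$ddad


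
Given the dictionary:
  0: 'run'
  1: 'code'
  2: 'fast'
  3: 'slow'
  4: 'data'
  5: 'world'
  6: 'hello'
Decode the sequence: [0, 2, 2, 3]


Look up each index in the dictionary:
  0 -> 'run'
  2 -> 'fast'
  2 -> 'fast'
  3 -> 'slow'

Decoded: "run fast fast slow"


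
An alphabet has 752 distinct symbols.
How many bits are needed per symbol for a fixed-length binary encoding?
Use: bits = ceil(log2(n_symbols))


log2(752) = 9.5546
Bracket: 2^9 = 512 < 752 <= 2^10 = 1024
So ceil(log2(752)) = 10

bits = ceil(log2(752)) = ceil(9.5546) = 10 bits


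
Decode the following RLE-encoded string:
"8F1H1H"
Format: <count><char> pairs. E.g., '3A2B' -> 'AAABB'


Expanding each <count><char> pair:
  8F -> 'FFFFFFFF'
  1H -> 'H'
  1H -> 'H'

Decoded = FFFFFFFFHH


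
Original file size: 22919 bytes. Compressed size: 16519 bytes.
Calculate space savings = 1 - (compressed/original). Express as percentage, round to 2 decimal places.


ratio = compressed/original = 16519/22919 = 0.720756
savings = 1 - ratio = 1 - 0.720756 = 0.279244
as a percentage: 0.279244 * 100 = 27.92%

Space savings = 1 - 16519/22919 = 27.92%


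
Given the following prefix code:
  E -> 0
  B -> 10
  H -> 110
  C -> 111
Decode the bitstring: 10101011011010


Decoding step by step:
Bits 10 -> B
Bits 10 -> B
Bits 10 -> B
Bits 110 -> H
Bits 110 -> H
Bits 10 -> B


Decoded message: BBBHHB


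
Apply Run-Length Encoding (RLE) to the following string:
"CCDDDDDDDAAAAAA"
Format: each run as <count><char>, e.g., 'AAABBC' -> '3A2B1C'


Scanning runs left to right:
  i=0: run of 'C' x 2 -> '2C'
  i=2: run of 'D' x 7 -> '7D'
  i=9: run of 'A' x 6 -> '6A'

RLE = 2C7D6A


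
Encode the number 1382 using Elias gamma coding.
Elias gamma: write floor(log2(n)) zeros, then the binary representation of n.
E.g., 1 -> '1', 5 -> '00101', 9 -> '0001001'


num_bits = floor(log2(1382)) + 1 = 11
leading_zeros = num_bits - 1 = 10
binary(1382) = 10101100110

Elias gamma(1382) = '0000000000' + '10101100110' = 000000000010101100110 (21 bits)


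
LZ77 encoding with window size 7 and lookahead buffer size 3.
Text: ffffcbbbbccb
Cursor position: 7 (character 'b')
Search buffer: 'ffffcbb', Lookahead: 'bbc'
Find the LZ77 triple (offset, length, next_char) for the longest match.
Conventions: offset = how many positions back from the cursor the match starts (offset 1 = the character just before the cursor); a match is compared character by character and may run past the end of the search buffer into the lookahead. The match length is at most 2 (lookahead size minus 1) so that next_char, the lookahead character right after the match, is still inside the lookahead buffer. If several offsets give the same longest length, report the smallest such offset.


Try each offset into the search buffer:
  offset=1 (pos 6, char 'b'): match length 2
  offset=2 (pos 5, char 'b'): match length 2
  offset=3 (pos 4, char 'c'): match length 0
  offset=4 (pos 3, char 'f'): match length 0
  offset=5 (pos 2, char 'f'): match length 0
  offset=6 (pos 1, char 'f'): match length 0
  offset=7 (pos 0, char 'f'): match length 0
Longest match has length 2, found at offsets 1, 2; take the smallest, offset 1.
next_char = character at position 7 + 2 = 9 -> 'c'

Best match: offset=1, length=2 (matching 'bb' starting at position 6)
LZ77 triple: (1, 2, 'c')


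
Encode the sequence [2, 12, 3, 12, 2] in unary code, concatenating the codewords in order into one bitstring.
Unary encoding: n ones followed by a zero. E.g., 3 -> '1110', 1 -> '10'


Encode each number as n ones followed by a terminating 0:
  2 -> 110 (3 bits)
  12 -> 1111111111110 (13 bits)
  3 -> 1110 (4 bits)
  12 -> 1111111111110 (13 bits)
  2 -> 110 (3 bits)
Total length = 3 + 13 + 4 + 13 + 3 = 36 bits.

Unary([2, 12, 3, 12, 2]) = 110111111111111011101111111111110110 (36 bits)


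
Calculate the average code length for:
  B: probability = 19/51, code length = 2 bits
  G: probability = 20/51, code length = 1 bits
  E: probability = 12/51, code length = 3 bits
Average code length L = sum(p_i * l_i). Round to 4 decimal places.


Weighted contributions p_i * l_i:
  B: (19/51) * 2 = 38/51
  G: (20/51) * 1 = 20/51
  E: (12/51) * 3 = 36/51
Sum = (38 + 20 + 36)/51 = 94/51

L = 94/51 = 1.8431 bits/symbol


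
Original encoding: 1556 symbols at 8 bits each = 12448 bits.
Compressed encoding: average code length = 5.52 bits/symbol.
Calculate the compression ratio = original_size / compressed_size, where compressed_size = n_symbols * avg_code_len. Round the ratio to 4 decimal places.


original_size = n_symbols * orig_bits = 1556 * 8 = 12448 bits
compressed_size = n_symbols * avg_code_len = 1556 * 5.52 = 8589.12 bits
ratio = original_size / compressed_size = 12448 / 8589.12 = 1.4493

Compression ratio = 1.4493


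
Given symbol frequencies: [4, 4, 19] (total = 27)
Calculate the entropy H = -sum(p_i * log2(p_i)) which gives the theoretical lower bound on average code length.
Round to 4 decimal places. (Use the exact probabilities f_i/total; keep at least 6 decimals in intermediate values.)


Per-symbol terms -p_i * log2(p_i) with p_i = f_i/27:
  p = 4/27 = 0.148148: log2(p) = -2.754888, -p*log2(p) = 0.408131
  p = 4/27 = 0.148148: log2(p) = -2.754888, -p*log2(p) = 0.408131
  p = 19/27 = 0.703704: log2(p) = -0.506960, -p*log2(p) = 0.356750
H = 0.408131 + 0.408131 + 0.356750 = 1.173012

H = 1.173 bits/symbol


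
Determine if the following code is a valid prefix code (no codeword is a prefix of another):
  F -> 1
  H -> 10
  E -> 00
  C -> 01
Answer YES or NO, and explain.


Checking each pair (does one codeword prefix another?):
  F='1' vs H='10': prefix -- VIOLATION

NO -- this is NOT a valid prefix code. F (1) is a prefix of H (10).


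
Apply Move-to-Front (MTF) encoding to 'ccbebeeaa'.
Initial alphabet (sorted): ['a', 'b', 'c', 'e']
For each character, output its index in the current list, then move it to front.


MTF encoding:
'c': index 2 in ['a', 'b', 'c', 'e'] -> ['c', 'a', 'b', 'e']
'c': index 0 in ['c', 'a', 'b', 'e'] -> ['c', 'a', 'b', 'e']
'b': index 2 in ['c', 'a', 'b', 'e'] -> ['b', 'c', 'a', 'e']
'e': index 3 in ['b', 'c', 'a', 'e'] -> ['e', 'b', 'c', 'a']
'b': index 1 in ['e', 'b', 'c', 'a'] -> ['b', 'e', 'c', 'a']
'e': index 1 in ['b', 'e', 'c', 'a'] -> ['e', 'b', 'c', 'a']
'e': index 0 in ['e', 'b', 'c', 'a'] -> ['e', 'b', 'c', 'a']
'a': index 3 in ['e', 'b', 'c', 'a'] -> ['a', 'e', 'b', 'c']
'a': index 0 in ['a', 'e', 'b', 'c'] -> ['a', 'e', 'b', 'c']


Output: [2, 0, 2, 3, 1, 1, 0, 3, 0]


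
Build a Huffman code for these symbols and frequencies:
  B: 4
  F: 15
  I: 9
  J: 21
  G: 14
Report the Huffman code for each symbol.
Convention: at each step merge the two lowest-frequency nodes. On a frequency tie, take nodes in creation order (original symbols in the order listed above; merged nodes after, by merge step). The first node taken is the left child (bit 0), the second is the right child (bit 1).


Huffman tree construction:
Step 1: Merge B(4) + I(9) = 13
Step 2: Merge (B+I)(13) + G(14) = 27
Step 3: Merge F(15) + J(21) = 36
Step 4: Merge ((B+I)+G)(27) + (F+J)(36) = 63
Read each symbol's code off the tree from the root (left child = 0, right child = 1).

Codes:
  B: 000 (length 3)
  F: 10 (length 2)
  I: 001 (length 3)
  J: 11 (length 2)
  G: 01 (length 2)
Average code length: 139/63 = 2.2063 bits/symbol


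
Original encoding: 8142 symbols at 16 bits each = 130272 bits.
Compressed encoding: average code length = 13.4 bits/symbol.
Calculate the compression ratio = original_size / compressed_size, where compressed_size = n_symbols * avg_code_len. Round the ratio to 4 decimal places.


original_size = n_symbols * orig_bits = 8142 * 16 = 130272 bits
compressed_size = n_symbols * avg_code_len = 8142 * 13.4 = 109102.8 bits
ratio = original_size / compressed_size = 130272 / 109102.8 = 1.194

Compression ratio = 1.194


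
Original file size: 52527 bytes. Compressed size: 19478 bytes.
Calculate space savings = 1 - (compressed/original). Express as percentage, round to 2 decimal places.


ratio = compressed/original = 19478/52527 = 0.370819
savings = 1 - ratio = 1 - 0.370819 = 0.629181
as a percentage: 0.629181 * 100 = 62.92%

Space savings = 1 - 19478/52527 = 62.92%


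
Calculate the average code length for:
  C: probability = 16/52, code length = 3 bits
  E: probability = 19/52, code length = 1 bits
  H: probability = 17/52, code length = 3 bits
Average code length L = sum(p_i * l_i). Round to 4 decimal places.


Weighted contributions p_i * l_i:
  C: (16/52) * 3 = 48/52
  E: (19/52) * 1 = 19/52
  H: (17/52) * 3 = 51/52
Sum = (48 + 19 + 51)/52 = 118/52

L = 118/52 = 2.2692 bits/symbol


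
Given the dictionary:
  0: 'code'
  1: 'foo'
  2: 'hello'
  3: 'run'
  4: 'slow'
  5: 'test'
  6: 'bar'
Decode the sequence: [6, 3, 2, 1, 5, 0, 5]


Look up each index in the dictionary:
  6 -> 'bar'
  3 -> 'run'
  2 -> 'hello'
  1 -> 'foo'
  5 -> 'test'
  0 -> 'code'
  5 -> 'test'

Decoded: "bar run hello foo test code test"


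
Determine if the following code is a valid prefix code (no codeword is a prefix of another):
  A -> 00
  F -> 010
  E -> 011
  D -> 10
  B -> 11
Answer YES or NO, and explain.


Checking each pair (does one codeword prefix another?):
  A='00' vs F='010': no prefix
  A='00' vs E='011': no prefix
  A='00' vs D='10': no prefix
  A='00' vs B='11': no prefix
  F='010' vs A='00': no prefix
  F='010' vs E='011': no prefix
  F='010' vs D='10': no prefix
  F='010' vs B='11': no prefix
  E='011' vs A='00': no prefix
  E='011' vs F='010': no prefix
  E='011' vs D='10': no prefix
  E='011' vs B='11': no prefix
  D='10' vs A='00': no prefix
  D='10' vs F='010': no prefix
  D='10' vs E='011': no prefix
  D='10' vs B='11': no prefix
  B='11' vs A='00': no prefix
  B='11' vs F='010': no prefix
  B='11' vs E='011': no prefix
  B='11' vs D='10': no prefix
No violation found over all pairs.

YES -- this is a valid prefix code. No codeword is a prefix of any other codeword.


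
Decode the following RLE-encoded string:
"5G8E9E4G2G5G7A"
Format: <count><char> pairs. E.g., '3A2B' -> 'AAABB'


Expanding each <count><char> pair:
  5G -> 'GGGGG'
  8E -> 'EEEEEEEE'
  9E -> 'EEEEEEEEE'
  4G -> 'GGGG'
  2G -> 'GG'
  5G -> 'GGGGG'
  7A -> 'AAAAAAA'

Decoded = GGGGGEEEEEEEEEEEEEEEEEGGGGGGGGGGGAAAAAAA


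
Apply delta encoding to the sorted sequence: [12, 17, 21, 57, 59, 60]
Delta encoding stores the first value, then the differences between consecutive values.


First value: 12
Deltas:
  17 - 12 = 5
  21 - 17 = 4
  57 - 21 = 36
  59 - 57 = 2
  60 - 59 = 1


Delta encoded: [12, 5, 4, 36, 2, 1]


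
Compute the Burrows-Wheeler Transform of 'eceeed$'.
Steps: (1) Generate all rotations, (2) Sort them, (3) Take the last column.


Rotations (sorted):
  0: $eceeed -> last char: d
  1: ceeed$e -> last char: e
  2: d$eceee -> last char: e
  3: eceeed$ -> last char: $
  4: ed$ecee -> last char: e
  5: eed$ece -> last char: e
  6: eeed$ec -> last char: c


BWT = dee$eec


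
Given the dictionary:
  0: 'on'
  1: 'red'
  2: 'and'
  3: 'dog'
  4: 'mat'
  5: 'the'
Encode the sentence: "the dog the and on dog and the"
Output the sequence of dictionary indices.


Look up each word in the dictionary:
  'the' -> 5
  'dog' -> 3
  'the' -> 5
  'and' -> 2
  'on' -> 0
  'dog' -> 3
  'and' -> 2
  'the' -> 5

Encoded: [5, 3, 5, 2, 0, 3, 2, 5]


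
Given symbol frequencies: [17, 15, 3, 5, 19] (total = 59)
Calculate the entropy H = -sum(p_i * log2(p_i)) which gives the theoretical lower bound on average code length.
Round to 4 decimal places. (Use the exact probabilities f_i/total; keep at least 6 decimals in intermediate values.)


Per-symbol terms -p_i * log2(p_i) with p_i = f_i/59:
  p = 17/59 = 0.288136: log2(p) = -1.795180, -p*log2(p) = 0.517255
  p = 15/59 = 0.254237: log2(p) = -1.975752, -p*log2(p) = 0.502310
  p = 3/59 = 0.050847: log2(p) = -4.297681, -p*log2(p) = 0.218526
  p = 5/59 = 0.084746: log2(p) = -3.560715, -p*log2(p) = 0.301756
  p = 19/59 = 0.322034: log2(p) = -1.634716, -p*log2(p) = 0.526434
H = 0.517255 + 0.502310 + 0.218526 + 0.301756 + 0.526434 = 2.066281

H = 2.0663 bits/symbol


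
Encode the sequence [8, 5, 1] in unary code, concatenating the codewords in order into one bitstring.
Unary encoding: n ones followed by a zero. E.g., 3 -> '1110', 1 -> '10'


Encode each number as n ones followed by a terminating 0:
  8 -> 111111110 (9 bits)
  5 -> 111110 (6 bits)
  1 -> 10 (2 bits)
Total length = 9 + 6 + 2 = 17 bits.

Unary([8, 5, 1]) = 11111111011111010 (17 bits)


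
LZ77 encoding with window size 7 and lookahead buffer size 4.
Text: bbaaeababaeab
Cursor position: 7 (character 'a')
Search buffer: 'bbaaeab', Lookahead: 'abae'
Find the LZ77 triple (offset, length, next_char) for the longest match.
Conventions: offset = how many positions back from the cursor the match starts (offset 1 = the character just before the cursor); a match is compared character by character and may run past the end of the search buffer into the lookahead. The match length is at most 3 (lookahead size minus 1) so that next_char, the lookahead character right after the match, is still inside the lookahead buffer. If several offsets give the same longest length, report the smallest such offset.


Try each offset into the search buffer:
  offset=1 (pos 6, char 'b'): match length 0
  offset=2 (pos 5, char 'a'): match length 3
  offset=3 (pos 4, char 'e'): match length 0
  offset=4 (pos 3, char 'a'): match length 1
  offset=5 (pos 2, char 'a'): match length 1
  offset=6 (pos 1, char 'b'): match length 0
  offset=7 (pos 0, char 'b'): match length 0
Longest match has length 3 at offset 2.
next_char = character at position 7 + 3 = 10 -> 'e'

Best match: offset=2, length=3 (matching 'aba' starting at position 5)
LZ77 triple: (2, 3, 'e')


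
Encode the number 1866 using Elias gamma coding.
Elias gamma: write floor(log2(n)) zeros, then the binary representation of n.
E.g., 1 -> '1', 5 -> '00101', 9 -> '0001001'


num_bits = floor(log2(1866)) + 1 = 11
leading_zeros = num_bits - 1 = 10
binary(1866) = 11101001010

Elias gamma(1866) = '0000000000' + '11101001010' = 000000000011101001010 (21 bits)


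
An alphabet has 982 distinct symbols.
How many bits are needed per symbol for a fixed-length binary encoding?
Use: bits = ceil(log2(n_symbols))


log2(982) = 9.9396
Bracket: 2^9 = 512 < 982 <= 2^10 = 1024
So ceil(log2(982)) = 10

bits = ceil(log2(982)) = ceil(9.9396) = 10 bits


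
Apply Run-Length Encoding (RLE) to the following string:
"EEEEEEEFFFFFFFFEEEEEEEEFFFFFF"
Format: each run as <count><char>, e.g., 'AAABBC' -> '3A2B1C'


Scanning runs left to right:
  i=0: run of 'E' x 7 -> '7E'
  i=7: run of 'F' x 8 -> '8F'
  i=15: run of 'E' x 8 -> '8E'
  i=23: run of 'F' x 6 -> '6F'

RLE = 7E8F8E6F


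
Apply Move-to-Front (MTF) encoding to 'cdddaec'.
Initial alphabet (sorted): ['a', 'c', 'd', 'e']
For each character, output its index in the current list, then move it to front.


MTF encoding:
'c': index 1 in ['a', 'c', 'd', 'e'] -> ['c', 'a', 'd', 'e']
'd': index 2 in ['c', 'a', 'd', 'e'] -> ['d', 'c', 'a', 'e']
'd': index 0 in ['d', 'c', 'a', 'e'] -> ['d', 'c', 'a', 'e']
'd': index 0 in ['d', 'c', 'a', 'e'] -> ['d', 'c', 'a', 'e']
'a': index 2 in ['d', 'c', 'a', 'e'] -> ['a', 'd', 'c', 'e']
'e': index 3 in ['a', 'd', 'c', 'e'] -> ['e', 'a', 'd', 'c']
'c': index 3 in ['e', 'a', 'd', 'c'] -> ['c', 'e', 'a', 'd']


Output: [1, 2, 0, 0, 2, 3, 3]


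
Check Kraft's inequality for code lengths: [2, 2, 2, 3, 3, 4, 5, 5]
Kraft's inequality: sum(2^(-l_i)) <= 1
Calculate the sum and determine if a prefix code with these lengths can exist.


Sum = 2^(-2) + 2^(-2) + 2^(-2) + 2^(-3) + 2^(-3) + 2^(-4) + 2^(-5) + 2^(-5)
    = 0.25 + 0.25 + 0.25 + 0.125 + 0.125 + 0.0625 + 0.03125 + 0.03125
    = 36/32 = 1.125
Since 1.125 > 1, Kraft's inequality is NOT satisfied.
A prefix code with these lengths CANNOT exist.

Kraft sum = 1.125. Not satisfied.


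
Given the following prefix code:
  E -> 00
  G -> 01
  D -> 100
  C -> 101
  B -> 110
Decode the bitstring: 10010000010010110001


Decoding step by step:
Bits 100 -> D
Bits 100 -> D
Bits 00 -> E
Bits 01 -> G
Bits 00 -> E
Bits 101 -> C
Bits 100 -> D
Bits 01 -> G


Decoded message: DDEGECDG


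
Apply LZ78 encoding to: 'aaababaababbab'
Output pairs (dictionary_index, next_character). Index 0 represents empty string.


LZ78 encoding steps:
Dictionary: {0: ''}
Step 1: w='' (idx 0), next='a' -> output (0, 'a'), add 'a' as idx 1
Step 2: w='a' (idx 1), next='a' -> output (1, 'a'), add 'aa' as idx 2
Step 3: w='' (idx 0), next='b' -> output (0, 'b'), add 'b' as idx 3
Step 4: w='a' (idx 1), next='b' -> output (1, 'b'), add 'ab' as idx 4
Step 5: w='aa' (idx 2), next='b' -> output (2, 'b'), add 'aab' as idx 5
Step 6: w='ab' (idx 4), next='b' -> output (4, 'b'), add 'abb' as idx 6
Step 7: w='ab' (idx 4), end of input -> output (4, '')


Encoded: [(0, 'a'), (1, 'a'), (0, 'b'), (1, 'b'), (2, 'b'), (4, 'b'), (4, '')]


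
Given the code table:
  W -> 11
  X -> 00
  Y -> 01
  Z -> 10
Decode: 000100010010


Decoding:
00 -> X
01 -> Y
00 -> X
01 -> Y
00 -> X
10 -> Z


Result: XYXYXZ


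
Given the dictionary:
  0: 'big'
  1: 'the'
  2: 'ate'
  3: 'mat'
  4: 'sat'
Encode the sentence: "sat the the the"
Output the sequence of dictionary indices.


Look up each word in the dictionary:
  'sat' -> 4
  'the' -> 1
  'the' -> 1
  'the' -> 1

Encoded: [4, 1, 1, 1]


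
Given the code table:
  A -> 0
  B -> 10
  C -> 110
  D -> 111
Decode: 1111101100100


Decoding:
111 -> D
110 -> C
110 -> C
0 -> A
10 -> B
0 -> A


Result: DCCABA


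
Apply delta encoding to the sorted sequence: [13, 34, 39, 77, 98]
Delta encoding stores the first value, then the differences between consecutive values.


First value: 13
Deltas:
  34 - 13 = 21
  39 - 34 = 5
  77 - 39 = 38
  98 - 77 = 21


Delta encoded: [13, 21, 5, 38, 21]


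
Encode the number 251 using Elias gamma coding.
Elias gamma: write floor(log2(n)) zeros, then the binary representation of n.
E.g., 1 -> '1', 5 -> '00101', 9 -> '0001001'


num_bits = floor(log2(251)) + 1 = 8
leading_zeros = num_bits - 1 = 7
binary(251) = 11111011

Elias gamma(251) = '0000000' + '11111011' = 000000011111011 (15 bits)


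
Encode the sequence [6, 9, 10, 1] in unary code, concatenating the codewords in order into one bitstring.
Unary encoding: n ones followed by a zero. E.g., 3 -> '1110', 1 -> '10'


Encode each number as n ones followed by a terminating 0:
  6 -> 1111110 (7 bits)
  9 -> 1111111110 (10 bits)
  10 -> 11111111110 (11 bits)
  1 -> 10 (2 bits)
Total length = 7 + 10 + 11 + 2 = 30 bits.

Unary([6, 9, 10, 1]) = 111111011111111101111111111010 (30 bits)


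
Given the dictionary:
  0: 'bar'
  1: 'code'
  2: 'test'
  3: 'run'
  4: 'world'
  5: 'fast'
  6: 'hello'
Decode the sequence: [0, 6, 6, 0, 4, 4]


Look up each index in the dictionary:
  0 -> 'bar'
  6 -> 'hello'
  6 -> 'hello'
  0 -> 'bar'
  4 -> 'world'
  4 -> 'world'

Decoded: "bar hello hello bar world world"


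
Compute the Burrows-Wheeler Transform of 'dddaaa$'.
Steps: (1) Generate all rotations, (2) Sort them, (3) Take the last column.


Rotations (sorted):
  0: $dddaaa -> last char: a
  1: a$dddaa -> last char: a
  2: aa$ddda -> last char: a
  3: aaa$ddd -> last char: d
  4: daaa$dd -> last char: d
  5: ddaaa$d -> last char: d
  6: dddaaa$ -> last char: $


BWT = aaaddd$


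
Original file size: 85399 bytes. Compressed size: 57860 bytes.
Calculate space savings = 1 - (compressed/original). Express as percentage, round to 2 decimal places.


ratio = compressed/original = 57860/85399 = 0.677525
savings = 1 - ratio = 1 - 0.677525 = 0.322475
as a percentage: 0.322475 * 100 = 32.25%

Space savings = 1 - 57860/85399 = 32.25%


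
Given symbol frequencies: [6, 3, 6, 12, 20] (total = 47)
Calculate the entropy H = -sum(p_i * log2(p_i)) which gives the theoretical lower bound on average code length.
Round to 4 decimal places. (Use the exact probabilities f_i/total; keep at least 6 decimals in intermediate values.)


Per-symbol terms -p_i * log2(p_i) with p_i = f_i/47:
  p = 6/47 = 0.127660: log2(p) = -2.969626, -p*log2(p) = 0.379101
  p = 3/47 = 0.063830: log2(p) = -3.969626, -p*log2(p) = 0.253380
  p = 6/47 = 0.127660: log2(p) = -2.969626, -p*log2(p) = 0.379101
  p = 12/47 = 0.255319: log2(p) = -1.969626, -p*log2(p) = 0.502883
  p = 20/47 = 0.425532: log2(p) = -1.232661, -p*log2(p) = 0.524536
H = 0.379101 + 0.253380 + 0.379101 + 0.502883 + 0.524536 = 2.039001

H = 2.039 bits/symbol


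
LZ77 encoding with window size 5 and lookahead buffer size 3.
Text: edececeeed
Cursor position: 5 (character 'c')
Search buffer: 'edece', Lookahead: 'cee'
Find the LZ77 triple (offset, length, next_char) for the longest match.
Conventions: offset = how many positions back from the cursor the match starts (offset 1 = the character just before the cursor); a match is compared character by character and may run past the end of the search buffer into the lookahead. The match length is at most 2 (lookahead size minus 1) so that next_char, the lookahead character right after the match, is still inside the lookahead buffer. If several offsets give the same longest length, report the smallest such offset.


Try each offset into the search buffer:
  offset=1 (pos 4, char 'e'): match length 0
  offset=2 (pos 3, char 'c'): match length 2
  offset=3 (pos 2, char 'e'): match length 0
  offset=4 (pos 1, char 'd'): match length 0
  offset=5 (pos 0, char 'e'): match length 0
Longest match has length 2 at offset 2.
next_char = character at position 5 + 2 = 7 -> 'e'

Best match: offset=2, length=2 (matching 'ce' starting at position 3)
LZ77 triple: (2, 2, 'e')


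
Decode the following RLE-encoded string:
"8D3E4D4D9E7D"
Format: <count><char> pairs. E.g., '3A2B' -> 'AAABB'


Expanding each <count><char> pair:
  8D -> 'DDDDDDDD'
  3E -> 'EEE'
  4D -> 'DDDD'
  4D -> 'DDDD'
  9E -> 'EEEEEEEEE'
  7D -> 'DDDDDDD'

Decoded = DDDDDDDDEEEDDDDDDDDEEEEEEEEEDDDDDDD


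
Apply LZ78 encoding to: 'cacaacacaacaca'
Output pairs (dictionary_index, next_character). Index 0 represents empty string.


LZ78 encoding steps:
Dictionary: {0: ''}
Step 1: w='' (idx 0), next='c' -> output (0, 'c'), add 'c' as idx 1
Step 2: w='' (idx 0), next='a' -> output (0, 'a'), add 'a' as idx 2
Step 3: w='c' (idx 1), next='a' -> output (1, 'a'), add 'ca' as idx 3
Step 4: w='a' (idx 2), next='c' -> output (2, 'c'), add 'ac' as idx 4
Step 5: w='ac' (idx 4), next='a' -> output (4, 'a'), add 'aca' as idx 5
Step 6: w='aca' (idx 5), next='c' -> output (5, 'c'), add 'acac' as idx 6
Step 7: w='a' (idx 2), end of input -> output (2, '')


Encoded: [(0, 'c'), (0, 'a'), (1, 'a'), (2, 'c'), (4, 'a'), (5, 'c'), (2, '')]


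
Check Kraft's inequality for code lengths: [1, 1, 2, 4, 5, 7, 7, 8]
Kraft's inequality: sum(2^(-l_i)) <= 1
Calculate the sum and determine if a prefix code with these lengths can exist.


Sum = 2^(-1) + 2^(-1) + 2^(-2) + 2^(-4) + 2^(-5) + 2^(-7) + 2^(-7) + 2^(-8)
    = 0.5 + 0.5 + 0.25 + 0.0625 + 0.03125 + 0.0078125 + 0.0078125 + 0.00390625
    = 349/256 = 1.36328125
Since 1.36328125 > 1, Kraft's inequality is NOT satisfied.
A prefix code with these lengths CANNOT exist.

Kraft sum = 1.36328125. Not satisfied.


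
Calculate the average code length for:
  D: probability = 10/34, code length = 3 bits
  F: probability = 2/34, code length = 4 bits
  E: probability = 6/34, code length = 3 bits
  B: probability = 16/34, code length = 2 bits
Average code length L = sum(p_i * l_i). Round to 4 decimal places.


Weighted contributions p_i * l_i:
  D: (10/34) * 3 = 30/34
  F: (2/34) * 4 = 8/34
  E: (6/34) * 3 = 18/34
  B: (16/34) * 2 = 32/34
Sum = (30 + 8 + 18 + 32)/34 = 88/34

L = 88/34 = 2.5882 bits/symbol


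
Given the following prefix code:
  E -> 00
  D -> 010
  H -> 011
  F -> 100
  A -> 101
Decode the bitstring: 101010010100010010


Decoding step by step:
Bits 101 -> A
Bits 010 -> D
Bits 010 -> D
Bits 100 -> F
Bits 010 -> D
Bits 010 -> D


Decoded message: ADDFDD


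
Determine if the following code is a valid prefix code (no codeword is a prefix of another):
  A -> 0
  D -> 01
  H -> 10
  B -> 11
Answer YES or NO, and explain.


Checking each pair (does one codeword prefix another?):
  A='0' vs D='01': prefix -- VIOLATION

NO -- this is NOT a valid prefix code. A (0) is a prefix of D (01).


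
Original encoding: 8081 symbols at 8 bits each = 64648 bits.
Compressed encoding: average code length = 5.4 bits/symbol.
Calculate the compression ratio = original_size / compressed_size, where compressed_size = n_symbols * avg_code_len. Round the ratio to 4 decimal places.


original_size = n_symbols * orig_bits = 8081 * 8 = 64648 bits
compressed_size = n_symbols * avg_code_len = 8081 * 5.4 = 43637.4 bits
ratio = original_size / compressed_size = 64648 / 43637.4 = 1.4815

Compression ratio = 1.4815


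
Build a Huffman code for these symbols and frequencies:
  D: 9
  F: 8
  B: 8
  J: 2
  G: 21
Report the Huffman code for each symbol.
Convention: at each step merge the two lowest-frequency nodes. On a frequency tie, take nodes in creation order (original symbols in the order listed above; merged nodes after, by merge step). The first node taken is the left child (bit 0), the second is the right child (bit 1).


Huffman tree construction:
Step 1: Merge J(2) + F(8) = 10
Step 2: Merge B(8) + D(9) = 17
Step 3: Merge (J+F)(10) + (B+D)(17) = 27
Step 4: Merge G(21) + ((J+F)+(B+D))(27) = 48
Read each symbol's code off the tree from the root (left child = 0, right child = 1).

Codes:
  D: 111 (length 3)
  F: 101 (length 3)
  B: 110 (length 3)
  J: 100 (length 3)
  G: 0 (length 1)
Average code length: 102/48 = 2.1250 bits/symbol


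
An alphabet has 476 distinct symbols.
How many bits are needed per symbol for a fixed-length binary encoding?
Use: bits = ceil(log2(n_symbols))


log2(476) = 8.8948
Bracket: 2^8 = 256 < 476 <= 2^9 = 512
So ceil(log2(476)) = 9

bits = ceil(log2(476)) = ceil(8.8948) = 9 bits


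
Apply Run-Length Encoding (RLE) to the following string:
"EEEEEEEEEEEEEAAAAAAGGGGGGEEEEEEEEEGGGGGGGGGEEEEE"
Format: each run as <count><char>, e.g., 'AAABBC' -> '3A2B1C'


Scanning runs left to right:
  i=0: run of 'E' x 13 -> '13E'
  i=13: run of 'A' x 6 -> '6A'
  i=19: run of 'G' x 6 -> '6G'
  i=25: run of 'E' x 9 -> '9E'
  i=34: run of 'G' x 9 -> '9G'
  i=43: run of 'E' x 5 -> '5E'

RLE = 13E6A6G9E9G5E


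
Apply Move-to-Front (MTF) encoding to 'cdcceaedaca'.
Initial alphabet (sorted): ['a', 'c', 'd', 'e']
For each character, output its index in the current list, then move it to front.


MTF encoding:
'c': index 1 in ['a', 'c', 'd', 'e'] -> ['c', 'a', 'd', 'e']
'd': index 2 in ['c', 'a', 'd', 'e'] -> ['d', 'c', 'a', 'e']
'c': index 1 in ['d', 'c', 'a', 'e'] -> ['c', 'd', 'a', 'e']
'c': index 0 in ['c', 'd', 'a', 'e'] -> ['c', 'd', 'a', 'e']
'e': index 3 in ['c', 'd', 'a', 'e'] -> ['e', 'c', 'd', 'a']
'a': index 3 in ['e', 'c', 'd', 'a'] -> ['a', 'e', 'c', 'd']
'e': index 1 in ['a', 'e', 'c', 'd'] -> ['e', 'a', 'c', 'd']
'd': index 3 in ['e', 'a', 'c', 'd'] -> ['d', 'e', 'a', 'c']
'a': index 2 in ['d', 'e', 'a', 'c'] -> ['a', 'd', 'e', 'c']
'c': index 3 in ['a', 'd', 'e', 'c'] -> ['c', 'a', 'd', 'e']
'a': index 1 in ['c', 'a', 'd', 'e'] -> ['a', 'c', 'd', 'e']


Output: [1, 2, 1, 0, 3, 3, 1, 3, 2, 3, 1]


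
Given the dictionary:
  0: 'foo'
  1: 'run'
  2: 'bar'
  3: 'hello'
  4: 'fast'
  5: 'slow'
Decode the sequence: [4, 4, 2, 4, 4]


Look up each index in the dictionary:
  4 -> 'fast'
  4 -> 'fast'
  2 -> 'bar'
  4 -> 'fast'
  4 -> 'fast'

Decoded: "fast fast bar fast fast"


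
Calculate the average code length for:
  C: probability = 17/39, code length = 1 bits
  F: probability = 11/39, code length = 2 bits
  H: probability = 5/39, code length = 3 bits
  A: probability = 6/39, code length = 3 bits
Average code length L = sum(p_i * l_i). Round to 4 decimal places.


Weighted contributions p_i * l_i:
  C: (17/39) * 1 = 17/39
  F: (11/39) * 2 = 22/39
  H: (5/39) * 3 = 15/39
  A: (6/39) * 3 = 18/39
Sum = (17 + 22 + 15 + 18)/39 = 72/39

L = 72/39 = 1.8462 bits/symbol


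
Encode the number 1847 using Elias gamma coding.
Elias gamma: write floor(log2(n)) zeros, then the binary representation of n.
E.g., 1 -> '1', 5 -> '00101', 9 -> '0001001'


num_bits = floor(log2(1847)) + 1 = 11
leading_zeros = num_bits - 1 = 10
binary(1847) = 11100110111

Elias gamma(1847) = '0000000000' + '11100110111' = 000000000011100110111 (21 bits)


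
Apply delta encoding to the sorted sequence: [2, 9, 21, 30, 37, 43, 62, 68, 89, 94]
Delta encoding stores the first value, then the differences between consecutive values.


First value: 2
Deltas:
  9 - 2 = 7
  21 - 9 = 12
  30 - 21 = 9
  37 - 30 = 7
  43 - 37 = 6
  62 - 43 = 19
  68 - 62 = 6
  89 - 68 = 21
  94 - 89 = 5


Delta encoded: [2, 7, 12, 9, 7, 6, 19, 6, 21, 5]


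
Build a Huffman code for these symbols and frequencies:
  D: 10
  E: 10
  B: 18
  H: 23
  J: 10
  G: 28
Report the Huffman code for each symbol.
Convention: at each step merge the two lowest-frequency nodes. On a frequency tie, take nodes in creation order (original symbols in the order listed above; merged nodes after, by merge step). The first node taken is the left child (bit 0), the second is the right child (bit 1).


Huffman tree construction:
Step 1: Merge D(10) + E(10) = 20
Step 2: Merge J(10) + B(18) = 28
Step 3: Merge (D+E)(20) + H(23) = 43
Step 4: Merge G(28) + (J+B)(28) = 56
Step 5: Merge ((D+E)+H)(43) + (G+(J+B))(56) = 99
Read each symbol's code off the tree from the root (left child = 0, right child = 1).

Codes:
  D: 000 (length 3)
  E: 001 (length 3)
  B: 111 (length 3)
  H: 01 (length 2)
  J: 110 (length 3)
  G: 10 (length 2)
Average code length: 246/99 = 2.4848 bits/symbol


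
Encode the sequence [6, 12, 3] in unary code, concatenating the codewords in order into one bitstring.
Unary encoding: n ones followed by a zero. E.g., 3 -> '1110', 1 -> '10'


Encode each number as n ones followed by a terminating 0:
  6 -> 1111110 (7 bits)
  12 -> 1111111111110 (13 bits)
  3 -> 1110 (4 bits)
Total length = 7 + 13 + 4 = 24 bits.

Unary([6, 12, 3]) = 111111011111111111101110 (24 bits)


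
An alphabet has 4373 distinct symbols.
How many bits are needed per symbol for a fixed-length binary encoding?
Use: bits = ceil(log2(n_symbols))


log2(4373) = 12.0944
Bracket: 2^12 = 4096 < 4373 <= 2^13 = 8192
So ceil(log2(4373)) = 13

bits = ceil(log2(4373)) = ceil(12.0944) = 13 bits


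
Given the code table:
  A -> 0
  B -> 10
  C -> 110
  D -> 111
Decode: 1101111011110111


Decoding:
110 -> C
111 -> D
10 -> B
111 -> D
10 -> B
111 -> D


Result: CDBDBD


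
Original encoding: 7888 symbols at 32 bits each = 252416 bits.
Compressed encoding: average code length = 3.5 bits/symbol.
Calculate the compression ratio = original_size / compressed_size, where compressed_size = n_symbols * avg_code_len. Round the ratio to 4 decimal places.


original_size = n_symbols * orig_bits = 7888 * 32 = 252416 bits
compressed_size = n_symbols * avg_code_len = 7888 * 3.5 = 27608.0 bits
ratio = original_size / compressed_size = 252416 / 27608.0 = 9.1429

Compression ratio = 9.1429


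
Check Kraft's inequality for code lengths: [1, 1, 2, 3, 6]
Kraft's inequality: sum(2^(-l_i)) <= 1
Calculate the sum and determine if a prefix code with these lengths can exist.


Sum = 2^(-1) + 2^(-1) + 2^(-2) + 2^(-3) + 2^(-6)
    = 0.5 + 0.5 + 0.25 + 0.125 + 0.015625
    = 89/64 = 1.390625
Since 1.390625 > 1, Kraft's inequality is NOT satisfied.
A prefix code with these lengths CANNOT exist.

Kraft sum = 1.390625. Not satisfied.


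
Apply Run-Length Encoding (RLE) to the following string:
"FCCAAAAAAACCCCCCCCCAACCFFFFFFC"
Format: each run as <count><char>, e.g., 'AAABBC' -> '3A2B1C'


Scanning runs left to right:
  i=0: run of 'F' x 1 -> '1F'
  i=1: run of 'C' x 2 -> '2C'
  i=3: run of 'A' x 7 -> '7A'
  i=10: run of 'C' x 9 -> '9C'
  i=19: run of 'A' x 2 -> '2A'
  i=21: run of 'C' x 2 -> '2C'
  i=23: run of 'F' x 6 -> '6F'
  i=29: run of 'C' x 1 -> '1C'

RLE = 1F2C7A9C2A2C6F1C


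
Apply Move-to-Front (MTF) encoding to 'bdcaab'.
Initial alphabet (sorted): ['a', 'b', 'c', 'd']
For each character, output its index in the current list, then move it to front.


MTF encoding:
'b': index 1 in ['a', 'b', 'c', 'd'] -> ['b', 'a', 'c', 'd']
'd': index 3 in ['b', 'a', 'c', 'd'] -> ['d', 'b', 'a', 'c']
'c': index 3 in ['d', 'b', 'a', 'c'] -> ['c', 'd', 'b', 'a']
'a': index 3 in ['c', 'd', 'b', 'a'] -> ['a', 'c', 'd', 'b']
'a': index 0 in ['a', 'c', 'd', 'b'] -> ['a', 'c', 'd', 'b']
'b': index 3 in ['a', 'c', 'd', 'b'] -> ['b', 'a', 'c', 'd']


Output: [1, 3, 3, 3, 0, 3]


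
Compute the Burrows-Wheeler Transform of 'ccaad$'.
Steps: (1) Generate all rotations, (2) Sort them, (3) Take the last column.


Rotations (sorted):
  0: $ccaad -> last char: d
  1: aad$cc -> last char: c
  2: ad$cca -> last char: a
  3: caad$c -> last char: c
  4: ccaad$ -> last char: $
  5: d$ccaa -> last char: a


BWT = dcac$a


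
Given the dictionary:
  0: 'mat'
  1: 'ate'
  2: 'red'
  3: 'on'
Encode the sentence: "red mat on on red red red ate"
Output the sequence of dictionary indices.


Look up each word in the dictionary:
  'red' -> 2
  'mat' -> 0
  'on' -> 3
  'on' -> 3
  'red' -> 2
  'red' -> 2
  'red' -> 2
  'ate' -> 1

Encoded: [2, 0, 3, 3, 2, 2, 2, 1]


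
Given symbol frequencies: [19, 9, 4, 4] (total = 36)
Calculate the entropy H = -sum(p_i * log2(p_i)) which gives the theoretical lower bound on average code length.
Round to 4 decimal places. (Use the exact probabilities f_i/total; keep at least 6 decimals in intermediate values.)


Per-symbol terms -p_i * log2(p_i) with p_i = f_i/36:
  p = 19/36 = 0.527778: log2(p) = -0.921997, -p*log2(p) = 0.486610
  p = 9/36 = 0.250000: log2(p) = -2.000000, -p*log2(p) = 0.500000
  p = 4/36 = 0.111111: log2(p) = -3.169925, -p*log2(p) = 0.352214
  p = 4/36 = 0.111111: log2(p) = -3.169925, -p*log2(p) = 0.352214
H = 0.486610 + 0.500000 + 0.352214 + 0.352214 = 1.691038

H = 1.691 bits/symbol


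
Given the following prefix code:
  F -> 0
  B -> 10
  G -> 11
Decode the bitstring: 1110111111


Decoding step by step:
Bits 11 -> G
Bits 10 -> B
Bits 11 -> G
Bits 11 -> G
Bits 11 -> G


Decoded message: GBGGG


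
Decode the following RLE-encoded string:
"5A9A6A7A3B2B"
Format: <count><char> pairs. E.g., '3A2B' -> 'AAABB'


Expanding each <count><char> pair:
  5A -> 'AAAAA'
  9A -> 'AAAAAAAAA'
  6A -> 'AAAAAA'
  7A -> 'AAAAAAA'
  3B -> 'BBB'
  2B -> 'BB'

Decoded = AAAAAAAAAAAAAAAAAAAAAAAAAAABBBBB


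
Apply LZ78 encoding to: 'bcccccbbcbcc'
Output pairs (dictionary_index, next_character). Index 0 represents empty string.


LZ78 encoding steps:
Dictionary: {0: ''}
Step 1: w='' (idx 0), next='b' -> output (0, 'b'), add 'b' as idx 1
Step 2: w='' (idx 0), next='c' -> output (0, 'c'), add 'c' as idx 2
Step 3: w='c' (idx 2), next='c' -> output (2, 'c'), add 'cc' as idx 3
Step 4: w='cc' (idx 3), next='b' -> output (3, 'b'), add 'ccb' as idx 4
Step 5: w='b' (idx 1), next='c' -> output (1, 'c'), add 'bc' as idx 5
Step 6: w='bc' (idx 5), next='c' -> output (5, 'c'), add 'bcc' as idx 6


Encoded: [(0, 'b'), (0, 'c'), (2, 'c'), (3, 'b'), (1, 'c'), (5, 'c')]


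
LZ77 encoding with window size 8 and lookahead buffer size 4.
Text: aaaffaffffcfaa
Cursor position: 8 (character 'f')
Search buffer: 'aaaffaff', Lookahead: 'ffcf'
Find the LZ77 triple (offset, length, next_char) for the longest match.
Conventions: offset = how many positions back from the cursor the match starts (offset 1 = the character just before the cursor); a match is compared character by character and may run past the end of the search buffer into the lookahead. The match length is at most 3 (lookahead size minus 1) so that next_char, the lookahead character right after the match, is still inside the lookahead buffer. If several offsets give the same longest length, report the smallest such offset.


Try each offset into the search buffer:
  offset=1 (pos 7, char 'f'): match length 2
  offset=2 (pos 6, char 'f'): match length 2
  offset=3 (pos 5, char 'a'): match length 0
  offset=4 (pos 4, char 'f'): match length 1
  offset=5 (pos 3, char 'f'): match length 2
  offset=6 (pos 2, char 'a'): match length 0
  offset=7 (pos 1, char 'a'): match length 0
  offset=8 (pos 0, char 'a'): match length 0
Longest match has length 2, found at offsets 1, 2, 5; take the smallest, offset 1.
next_char = character at position 8 + 2 = 10 -> 'c'

Best match: offset=1, length=2 (matching 'ff' starting at position 7)
LZ77 triple: (1, 2, 'c')


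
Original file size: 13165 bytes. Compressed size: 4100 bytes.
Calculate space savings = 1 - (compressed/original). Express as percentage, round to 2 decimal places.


ratio = compressed/original = 4100/13165 = 0.311432
savings = 1 - ratio = 1 - 0.311432 = 0.688568
as a percentage: 0.688568 * 100 = 68.86%

Space savings = 1 - 4100/13165 = 68.86%


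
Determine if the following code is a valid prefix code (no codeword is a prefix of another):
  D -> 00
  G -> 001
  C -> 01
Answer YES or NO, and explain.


Checking each pair (does one codeword prefix another?):
  D='00' vs G='001': prefix -- VIOLATION

NO -- this is NOT a valid prefix code. D (00) is a prefix of G (001).
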